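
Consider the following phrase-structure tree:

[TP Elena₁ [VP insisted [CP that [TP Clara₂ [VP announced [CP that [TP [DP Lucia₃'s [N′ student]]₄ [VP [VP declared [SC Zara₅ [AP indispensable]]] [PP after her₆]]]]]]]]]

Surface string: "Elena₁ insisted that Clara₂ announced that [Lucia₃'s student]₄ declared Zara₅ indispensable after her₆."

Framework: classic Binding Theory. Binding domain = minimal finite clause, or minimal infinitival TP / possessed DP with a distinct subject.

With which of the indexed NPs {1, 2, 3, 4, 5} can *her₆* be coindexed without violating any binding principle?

*her* is a pronoun, so Principle B applies: it must be free in its binding domain.
Binding domain of *her₆*: the embedded TP, whose subject is [Lucia₃'s student]₄.
*Elena₁* c-commands the pronoun but from outside its binding domain, and is not c-commanded by it → coindexation permitted.
*Clara₂* c-commands the pronoun but from outside its binding domain, and is not c-commanded by it → coindexation permitted.
*Lucia₃* and the pronoun do not c-command one another → neither Principle B nor Principle C is at stake; coindexation permitted.
*[Lucia₃'s student]₄* c-commands the pronoun within its binding domain → coindexation would violate Principle B.
*Zara₅* and the pronoun do not c-command one another → neither Principle B nor Principle C is at stake; coindexation permitted.

{1, 2, 3, 5}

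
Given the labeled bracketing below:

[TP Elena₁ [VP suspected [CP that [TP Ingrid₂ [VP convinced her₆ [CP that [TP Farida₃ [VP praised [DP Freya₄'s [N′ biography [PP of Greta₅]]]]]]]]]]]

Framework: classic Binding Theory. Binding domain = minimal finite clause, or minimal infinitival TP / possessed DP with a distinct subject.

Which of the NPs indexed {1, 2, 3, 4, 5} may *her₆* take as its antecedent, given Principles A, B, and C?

*her* is a pronoun, so Principle B applies: it must be free in its binding domain.
Binding domain of *her₆*: the embedded TP, whose subject is Ingrid₂.
*Elena₁* c-commands the pronoun but from outside its binding domain, and is not c-commanded by it → coindexation permitted.
*Ingrid₂* c-commands the pronoun within its binding domain → coindexation would violate Principle B.
*Farida₃*: the pronoun c-commands this R-expression → coindexation would violate Principle C on *Farida₃*.
*Freya₄*: the pronoun c-commands this R-expression → coindexation would violate Principle C on *Freya₄*.
*Greta₅*: the pronoun c-commands this R-expression → coindexation would violate Principle C on *Greta₅*.

{1}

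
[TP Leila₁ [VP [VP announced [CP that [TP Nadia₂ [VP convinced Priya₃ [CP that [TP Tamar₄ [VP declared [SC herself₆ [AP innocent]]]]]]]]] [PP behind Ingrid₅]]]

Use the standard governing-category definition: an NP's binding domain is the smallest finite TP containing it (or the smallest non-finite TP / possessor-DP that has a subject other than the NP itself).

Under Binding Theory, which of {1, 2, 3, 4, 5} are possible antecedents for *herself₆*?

{4}

*herself* is an anaphor, so Principle A applies: it must be bound in its binding domain.
Binding domain of *herself₆*: the embedded TP, whose subject is Tamar₄.
*Leila₁* c-commands the anaphor but is outside its binding domain → cannot satisfy Principle A.
*Nadia₂* c-commands the anaphor but is outside its binding domain → cannot satisfy Principle A.
*Priya₃* c-commands the anaphor but is outside its binding domain → cannot satisfy Principle A.
*Tamar₄* c-commands the anaphor within its binding domain → licit binder.
*Ingrid₅* does not c-command the anaphor → cannot bind it.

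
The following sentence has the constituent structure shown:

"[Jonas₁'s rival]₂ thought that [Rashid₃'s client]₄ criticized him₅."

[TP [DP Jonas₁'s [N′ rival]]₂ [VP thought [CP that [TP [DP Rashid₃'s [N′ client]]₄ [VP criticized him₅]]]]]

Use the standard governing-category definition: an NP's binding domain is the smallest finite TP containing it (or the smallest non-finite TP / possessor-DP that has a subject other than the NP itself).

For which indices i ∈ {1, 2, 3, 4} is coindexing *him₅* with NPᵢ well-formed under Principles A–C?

{1, 2, 3}

*him* is a pronoun, so Principle B applies: it must be free in its binding domain.
Binding domain of *him₅*: the embedded TP, whose subject is [Rashid₃'s client]₄.
*Jonas₁* and the pronoun do not c-command one another → neither Principle B nor Principle C is at stake; coindexation permitted.
*[Jonas₁'s rival]₂* c-commands the pronoun but from outside its binding domain, and is not c-commanded by it → coindexation permitted.
*Rashid₃* and the pronoun do not c-command one another → neither Principle B nor Principle C is at stake; coindexation permitted.
*[Rashid₃'s client]₄* c-commands the pronoun within its binding domain → coindexation would violate Principle B.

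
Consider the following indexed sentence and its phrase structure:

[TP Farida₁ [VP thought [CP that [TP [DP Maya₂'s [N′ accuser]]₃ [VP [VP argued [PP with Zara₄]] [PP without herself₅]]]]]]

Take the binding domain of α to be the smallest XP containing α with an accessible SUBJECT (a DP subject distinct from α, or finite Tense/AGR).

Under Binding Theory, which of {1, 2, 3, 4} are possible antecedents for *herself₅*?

{3}

*herself* is an anaphor, so Principle A applies: it must be bound in its binding domain.
Binding domain of *herself₅*: the embedded TP, whose subject is [Maya₂'s accuser]₃.
*Farida₁* c-commands the anaphor but is outside its binding domain → cannot satisfy Principle A.
*Maya₂* does not c-command the anaphor → cannot bind it.
*[Maya₂'s accuser]₃* c-commands the anaphor within its binding domain → licit binder.
*Zara₄* does not c-command the anaphor → cannot bind it.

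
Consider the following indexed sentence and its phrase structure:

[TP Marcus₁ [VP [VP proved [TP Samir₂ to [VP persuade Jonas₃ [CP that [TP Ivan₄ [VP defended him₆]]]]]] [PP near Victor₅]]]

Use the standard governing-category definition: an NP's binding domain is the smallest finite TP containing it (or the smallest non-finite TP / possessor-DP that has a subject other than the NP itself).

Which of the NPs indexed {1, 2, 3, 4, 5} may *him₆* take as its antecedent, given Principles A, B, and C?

*him* is a pronoun, so Principle B applies: it must be free in its binding domain.
Binding domain of *him₆*: the embedded TP, whose subject is Ivan₄.
*Marcus₁* c-commands the pronoun but from outside its binding domain, and is not c-commanded by it → coindexation permitted.
*Samir₂* c-commands the pronoun but from outside its binding domain, and is not c-commanded by it → coindexation permitted.
*Jonas₃* c-commands the pronoun but from outside its binding domain, and is not c-commanded by it → coindexation permitted.
*Ivan₄* c-commands the pronoun within its binding domain → coindexation would violate Principle B.
*Victor₅* and the pronoun do not c-command one another → neither Principle B nor Principle C is at stake; coindexation permitted.

{1, 2, 3, 5}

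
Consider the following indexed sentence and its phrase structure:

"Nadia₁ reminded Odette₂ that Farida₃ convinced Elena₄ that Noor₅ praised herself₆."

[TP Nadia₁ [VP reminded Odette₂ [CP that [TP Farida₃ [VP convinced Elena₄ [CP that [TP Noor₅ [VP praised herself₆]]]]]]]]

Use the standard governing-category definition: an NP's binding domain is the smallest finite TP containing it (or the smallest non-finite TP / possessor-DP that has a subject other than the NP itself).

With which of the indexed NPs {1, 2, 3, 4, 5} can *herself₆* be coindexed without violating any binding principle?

*herself* is an anaphor, so Principle A applies: it must be bound in its binding domain.
Binding domain of *herself₆*: the embedded TP, whose subject is Noor₅.
*Nadia₁* c-commands the anaphor but is outside its binding domain → cannot satisfy Principle A.
*Odette₂* c-commands the anaphor but is outside its binding domain → cannot satisfy Principle A.
*Farida₃* c-commands the anaphor but is outside its binding domain → cannot satisfy Principle A.
*Elena₄* c-commands the anaphor but is outside its binding domain → cannot satisfy Principle A.
*Noor₅* c-commands the anaphor within its binding domain → licit binder.

{5}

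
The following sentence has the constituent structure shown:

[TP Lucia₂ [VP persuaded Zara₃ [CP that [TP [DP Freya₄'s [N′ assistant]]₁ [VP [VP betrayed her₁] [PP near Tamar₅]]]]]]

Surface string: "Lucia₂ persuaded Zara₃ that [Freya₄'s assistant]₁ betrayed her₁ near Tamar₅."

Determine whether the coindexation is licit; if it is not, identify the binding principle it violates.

Principle B

The two coindexed NPs are *[Freya₄'s assistant]₁* and *her₁*.
*her₁* is a pronoun. Its binding domain is the embedded TP, whose subject is [Freya₄'s assistant]₁.
*[Freya₄'s assistant]₁* c-commands it within that domain and carries the same index.
The pronoun is locally bound → Principle B violation.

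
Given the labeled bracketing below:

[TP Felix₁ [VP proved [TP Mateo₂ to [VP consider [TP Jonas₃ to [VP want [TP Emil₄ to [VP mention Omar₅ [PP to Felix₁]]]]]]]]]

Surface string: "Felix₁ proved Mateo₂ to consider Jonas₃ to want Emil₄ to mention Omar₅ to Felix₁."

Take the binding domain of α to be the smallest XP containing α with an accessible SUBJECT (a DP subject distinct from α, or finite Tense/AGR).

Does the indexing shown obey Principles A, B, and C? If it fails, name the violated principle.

Principle C

The two coindexed NPs are *Felix₁* (the higher occurrence) and *Felix₁* (the lower occurrence).
*Felix₁* (the lower occurrence) is an R-expression. Principle C requires it to be free everywhere.
*Felix₁* (the higher occurrence) c-commands it and carries the same index.
The R-expression is bound → Principle C violation.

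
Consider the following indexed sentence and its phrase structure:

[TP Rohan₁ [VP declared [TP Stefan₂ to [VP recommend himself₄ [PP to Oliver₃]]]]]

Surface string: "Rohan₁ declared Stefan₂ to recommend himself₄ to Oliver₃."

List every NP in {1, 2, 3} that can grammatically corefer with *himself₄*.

{2}

*himself* is an anaphor, so Principle A applies: it must be bound in its binding domain.
Binding domain of *himself₄*: the embedded TP, whose subject is Stefan₂.
*Rohan₁* c-commands the anaphor but is outside its binding domain → cannot satisfy Principle A.
*Stefan₂* c-commands the anaphor within its binding domain → licit binder.
*Oliver₃* does not c-command the anaphor → cannot bind it.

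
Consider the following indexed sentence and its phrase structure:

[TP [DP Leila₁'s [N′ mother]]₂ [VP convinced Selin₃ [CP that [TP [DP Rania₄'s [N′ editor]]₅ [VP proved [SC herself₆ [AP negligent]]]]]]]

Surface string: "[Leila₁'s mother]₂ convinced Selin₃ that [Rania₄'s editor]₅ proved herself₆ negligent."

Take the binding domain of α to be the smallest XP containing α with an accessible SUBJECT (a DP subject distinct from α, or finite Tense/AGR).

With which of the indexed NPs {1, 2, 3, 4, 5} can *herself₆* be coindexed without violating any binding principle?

{5}

*herself* is an anaphor, so Principle A applies: it must be bound in its binding domain.
Binding domain of *herself₆*: the embedded TP, whose subject is [Rania₄'s editor]₅.
*Leila₁* does not c-command the anaphor → cannot bind it.
*[Leila₁'s mother]₂* c-commands the anaphor but is outside its binding domain → cannot satisfy Principle A.
*Selin₃* c-commands the anaphor but is outside its binding domain → cannot satisfy Principle A.
*Rania₄* does not c-command the anaphor → cannot bind it.
*[Rania₄'s editor]₅* c-commands the anaphor within its binding domain → licit binder.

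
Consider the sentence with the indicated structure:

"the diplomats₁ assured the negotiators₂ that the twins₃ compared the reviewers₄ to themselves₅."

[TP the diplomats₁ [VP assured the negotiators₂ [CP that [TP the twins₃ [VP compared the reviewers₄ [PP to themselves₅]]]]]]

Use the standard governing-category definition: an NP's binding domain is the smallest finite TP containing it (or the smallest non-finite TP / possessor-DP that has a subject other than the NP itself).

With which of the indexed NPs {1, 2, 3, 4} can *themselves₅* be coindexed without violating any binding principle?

*themselves* is an anaphor, so Principle A applies: it must be bound in its binding domain.
Binding domain of *themselves₅*: the embedded TP, whose subject is the twins₃.
*the diplomats₁* c-commands the anaphor but is outside its binding domain → cannot satisfy Principle A.
*the negotiators₂* c-commands the anaphor but is outside its binding domain → cannot satisfy Principle A.
*the twins₃* c-commands the anaphor within its binding domain → licit binder.
*the reviewers₄* c-commands the anaphor within its binding domain → licit binder.

{3, 4}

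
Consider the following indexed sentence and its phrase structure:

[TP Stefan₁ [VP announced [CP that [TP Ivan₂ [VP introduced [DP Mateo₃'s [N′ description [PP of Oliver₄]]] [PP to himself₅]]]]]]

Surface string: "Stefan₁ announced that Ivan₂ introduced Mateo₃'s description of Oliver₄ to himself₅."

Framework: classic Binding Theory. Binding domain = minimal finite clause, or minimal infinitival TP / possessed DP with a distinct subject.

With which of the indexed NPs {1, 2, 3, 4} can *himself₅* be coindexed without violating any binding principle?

*himself* is an anaphor, so Principle A applies: it must be bound in its binding domain.
Binding domain of *himself₅*: the embedded TP, whose subject is Ivan₂.
*Stefan₁* c-commands the anaphor but is outside its binding domain → cannot satisfy Principle A.
*Ivan₂* c-commands the anaphor within its binding domain → licit binder.
*Mateo₃* does not c-command the anaphor → cannot bind it.
*Oliver₄* does not c-command the anaphor → cannot bind it.

{2}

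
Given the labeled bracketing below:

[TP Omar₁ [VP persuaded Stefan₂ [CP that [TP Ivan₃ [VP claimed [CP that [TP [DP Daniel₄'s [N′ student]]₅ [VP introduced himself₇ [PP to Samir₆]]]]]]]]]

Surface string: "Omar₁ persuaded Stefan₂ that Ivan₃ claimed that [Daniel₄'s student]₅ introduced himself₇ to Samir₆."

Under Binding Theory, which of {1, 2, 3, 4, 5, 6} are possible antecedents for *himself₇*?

*himself* is an anaphor, so Principle A applies: it must be bound in its binding domain.
Binding domain of *himself₇*: the embedded TP, whose subject is [Daniel₄'s student]₅.
*Omar₁* c-commands the anaphor but is outside its binding domain → cannot satisfy Principle A.
*Stefan₂* c-commands the anaphor but is outside its binding domain → cannot satisfy Principle A.
*Ivan₃* c-commands the anaphor but is outside its binding domain → cannot satisfy Principle A.
*Daniel₄* does not c-command the anaphor → cannot bind it.
*[Daniel₄'s student]₅* c-commands the anaphor within its binding domain → licit binder.
*Samir₆* does not c-command the anaphor → cannot bind it.

{5}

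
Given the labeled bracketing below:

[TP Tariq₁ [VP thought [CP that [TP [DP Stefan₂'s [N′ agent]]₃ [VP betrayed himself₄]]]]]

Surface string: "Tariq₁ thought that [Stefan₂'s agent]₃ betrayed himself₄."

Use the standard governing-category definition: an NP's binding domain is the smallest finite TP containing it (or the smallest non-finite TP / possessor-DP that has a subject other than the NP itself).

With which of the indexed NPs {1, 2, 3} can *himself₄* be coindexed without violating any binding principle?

{3}

*himself* is an anaphor, so Principle A applies: it must be bound in its binding domain.
Binding domain of *himself₄*: the embedded TP, whose subject is [Stefan₂'s agent]₃.
*Tariq₁* c-commands the anaphor but is outside its binding domain → cannot satisfy Principle A.
*Stefan₂* does not c-command the anaphor → cannot bind it.
*[Stefan₂'s agent]₃* c-commands the anaphor within its binding domain → licit binder.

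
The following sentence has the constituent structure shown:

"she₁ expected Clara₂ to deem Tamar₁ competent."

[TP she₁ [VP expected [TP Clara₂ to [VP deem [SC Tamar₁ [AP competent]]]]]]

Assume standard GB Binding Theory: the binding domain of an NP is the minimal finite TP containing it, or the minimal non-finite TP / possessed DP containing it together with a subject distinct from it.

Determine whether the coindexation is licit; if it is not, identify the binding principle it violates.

The two coindexed NPs are *she₁* and *Tamar₁*.
*Tamar₁* is an R-expression. Principle C requires it to be free everywhere.
*she₁* c-commands it and carries the same index.
The R-expression is bound → Principle C violation.

Principle C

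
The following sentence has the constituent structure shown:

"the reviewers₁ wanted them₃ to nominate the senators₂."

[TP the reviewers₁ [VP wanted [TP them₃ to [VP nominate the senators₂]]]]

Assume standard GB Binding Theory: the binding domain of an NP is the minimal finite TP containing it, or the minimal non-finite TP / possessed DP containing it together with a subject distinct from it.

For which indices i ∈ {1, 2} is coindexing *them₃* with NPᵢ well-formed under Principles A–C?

*them* is a pronoun, so Principle B applies: it must be free in its binding domain.
Binding domain of *them₃*: the matrix TP, whose subject is the reviewers₁.
*the reviewers₁* c-commands the pronoun within its binding domain → coindexation would violate Principle B.
*the senators₂*: the pronoun c-commands this R-expression → coindexation would violate Principle C on *the senators₂*.

none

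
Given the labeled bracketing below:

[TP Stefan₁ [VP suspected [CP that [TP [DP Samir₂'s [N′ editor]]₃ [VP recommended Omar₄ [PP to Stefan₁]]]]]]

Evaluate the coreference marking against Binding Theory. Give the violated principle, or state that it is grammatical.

Principle C

The two coindexed NPs are *Stefan₁* (the higher occurrence) and *Stefan₁* (the lower occurrence).
*Stefan₁* (the lower occurrence) is an R-expression. Principle C requires it to be free everywhere.
*Stefan₁* (the higher occurrence) c-commands it and carries the same index.
The R-expression is bound → Principle C violation.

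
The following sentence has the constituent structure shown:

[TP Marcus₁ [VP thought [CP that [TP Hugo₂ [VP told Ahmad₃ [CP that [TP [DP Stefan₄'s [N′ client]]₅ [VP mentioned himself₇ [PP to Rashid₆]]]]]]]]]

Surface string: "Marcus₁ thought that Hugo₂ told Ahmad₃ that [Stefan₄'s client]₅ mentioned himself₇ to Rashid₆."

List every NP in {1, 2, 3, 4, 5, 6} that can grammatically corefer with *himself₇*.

*himself* is an anaphor, so Principle A applies: it must be bound in its binding domain.
Binding domain of *himself₇*: the embedded TP, whose subject is [Stefan₄'s client]₅.
*Marcus₁* c-commands the anaphor but is outside its binding domain → cannot satisfy Principle A.
*Hugo₂* c-commands the anaphor but is outside its binding domain → cannot satisfy Principle A.
*Ahmad₃* c-commands the anaphor but is outside its binding domain → cannot satisfy Principle A.
*Stefan₄* does not c-command the anaphor → cannot bind it.
*[Stefan₄'s client]₅* c-commands the anaphor within its binding domain → licit binder.
*Rashid₆* does not c-command the anaphor → cannot bind it.

{5}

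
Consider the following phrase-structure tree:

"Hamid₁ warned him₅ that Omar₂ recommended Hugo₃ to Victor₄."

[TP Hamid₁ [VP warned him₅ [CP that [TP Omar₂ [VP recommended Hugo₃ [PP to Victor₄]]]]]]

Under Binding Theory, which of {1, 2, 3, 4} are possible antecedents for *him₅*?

*him* is a pronoun, so Principle B applies: it must be free in its binding domain.
Binding domain of *him₅*: the matrix TP, whose subject is Hamid₁.
*Hamid₁* c-commands the pronoun within its binding domain → coindexation would violate Principle B.
*Omar₂*: the pronoun c-commands this R-expression → coindexation would violate Principle C on *Omar₂*.
*Hugo₃*: the pronoun c-commands this R-expression → coindexation would violate Principle C on *Hugo₃*.
*Victor₄*: the pronoun c-commands this R-expression → coindexation would violate Principle C on *Victor₄*.

none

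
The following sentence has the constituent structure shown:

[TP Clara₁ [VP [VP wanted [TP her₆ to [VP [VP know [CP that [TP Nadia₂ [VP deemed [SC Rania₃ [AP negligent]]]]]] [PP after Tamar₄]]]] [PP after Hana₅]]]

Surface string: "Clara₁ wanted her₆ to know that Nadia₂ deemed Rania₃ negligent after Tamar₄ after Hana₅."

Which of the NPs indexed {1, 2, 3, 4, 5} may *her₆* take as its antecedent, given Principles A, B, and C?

{5}

*her* is a pronoun, so Principle B applies: it must be free in its binding domain.
Binding domain of *her₆*: the matrix TP, whose subject is Clara₁.
*Clara₁* c-commands the pronoun within its binding domain → coindexation would violate Principle B.
*Nadia₂*: the pronoun c-commands this R-expression → coindexation would violate Principle C on *Nadia₂*.
*Rania₃*: the pronoun c-commands this R-expression → coindexation would violate Principle C on *Rania₃*.
*Tamar₄*: the pronoun c-commands this R-expression → coindexation would violate Principle C on *Tamar₄*.
*Hana₅* and the pronoun do not c-command one another → neither Principle B nor Principle C is at stake; coindexation permitted.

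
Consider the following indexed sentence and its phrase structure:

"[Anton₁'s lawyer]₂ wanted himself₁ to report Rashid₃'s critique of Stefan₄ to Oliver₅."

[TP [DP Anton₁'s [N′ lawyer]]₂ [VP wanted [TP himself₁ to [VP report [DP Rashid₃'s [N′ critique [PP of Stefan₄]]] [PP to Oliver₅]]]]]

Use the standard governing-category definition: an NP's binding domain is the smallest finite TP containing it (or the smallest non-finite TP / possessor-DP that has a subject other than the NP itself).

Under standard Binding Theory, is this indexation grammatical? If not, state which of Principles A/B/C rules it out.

Principle A

The two coindexed NPs are *Anton₁* and *himself₁*.
*himself₁* is an anaphor. Principle A requires it to be bound within its binding domain — the matrix TP, whose subject is [Anton₁'s lawyer]₂.
Within that domain it is c-commanded by *[Anton₁'s lawyer]₂*, which does not share its index.
*Anton₁* does not c-command the anaphor at all.
The anaphor is unbound in its domain → Principle A violation.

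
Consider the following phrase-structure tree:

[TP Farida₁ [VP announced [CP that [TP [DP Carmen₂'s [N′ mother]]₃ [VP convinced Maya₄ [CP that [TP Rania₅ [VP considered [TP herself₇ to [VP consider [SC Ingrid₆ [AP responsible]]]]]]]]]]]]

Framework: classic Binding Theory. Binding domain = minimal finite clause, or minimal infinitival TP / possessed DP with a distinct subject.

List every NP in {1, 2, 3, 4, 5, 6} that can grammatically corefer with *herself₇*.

*herself* is an anaphor, so Principle A applies: it must be bound in its binding domain.
Binding domain of *herself₇*: the embedded TP, whose subject is Rania₅.
*Farida₁* c-commands the anaphor but is outside its binding domain → cannot satisfy Principle A.
*Carmen₂* does not c-command the anaphor → cannot bind it.
*[Carmen₂'s mother]₃* c-commands the anaphor but is outside its binding domain → cannot satisfy Principle A.
*Maya₄* c-commands the anaphor but is outside its binding domain → cannot satisfy Principle A.
*Rania₅* c-commands the anaphor within its binding domain → licit binder.
*Ingrid₆* does not c-command the anaphor → cannot bind it.

{5}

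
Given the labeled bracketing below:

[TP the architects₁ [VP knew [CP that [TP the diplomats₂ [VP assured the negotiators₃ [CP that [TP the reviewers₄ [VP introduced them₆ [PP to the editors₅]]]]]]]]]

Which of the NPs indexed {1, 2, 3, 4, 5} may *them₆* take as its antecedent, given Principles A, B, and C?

*them* is a pronoun, so Principle B applies: it must be free in its binding domain.
Binding domain of *them₆*: the embedded TP, whose subject is the reviewers₄.
*the architects₁* c-commands the pronoun but from outside its binding domain, and is not c-commanded by it → coindexation permitted.
*the diplomats₂* c-commands the pronoun but from outside its binding domain, and is not c-commanded by it → coindexation permitted.
*the negotiators₃* c-commands the pronoun but from outside its binding domain, and is not c-commanded by it → coindexation permitted.
*the reviewers₄* c-commands the pronoun within its binding domain → coindexation would violate Principle B.
*the editors₅*: the pronoun c-commands this R-expression → coindexation would violate Principle C on *the editors₅*.

{1, 2, 3}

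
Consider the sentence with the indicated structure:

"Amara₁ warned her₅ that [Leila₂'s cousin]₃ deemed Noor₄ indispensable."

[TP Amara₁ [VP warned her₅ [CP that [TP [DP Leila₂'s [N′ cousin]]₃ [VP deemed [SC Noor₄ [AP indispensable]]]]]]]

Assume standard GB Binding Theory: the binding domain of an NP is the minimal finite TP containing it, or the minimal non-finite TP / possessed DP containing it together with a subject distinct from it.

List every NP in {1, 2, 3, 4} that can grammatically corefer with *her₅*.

*her* is a pronoun, so Principle B applies: it must be free in its binding domain.
Binding domain of *her₅*: the matrix TP, whose subject is Amara₁.
*Amara₁* c-commands the pronoun within its binding domain → coindexation would violate Principle B.
*Leila₂*: the pronoun c-commands this R-expression → coindexation would violate Principle C on *Leila₂*.
*[Leila₂'s cousin]₃*: the pronoun c-commands this R-expression → coindexation would violate Principle C on *[Leila₂'s cousin]₃*.
*Noor₄*: the pronoun c-commands this R-expression → coindexation would violate Principle C on *Noor₄*.

none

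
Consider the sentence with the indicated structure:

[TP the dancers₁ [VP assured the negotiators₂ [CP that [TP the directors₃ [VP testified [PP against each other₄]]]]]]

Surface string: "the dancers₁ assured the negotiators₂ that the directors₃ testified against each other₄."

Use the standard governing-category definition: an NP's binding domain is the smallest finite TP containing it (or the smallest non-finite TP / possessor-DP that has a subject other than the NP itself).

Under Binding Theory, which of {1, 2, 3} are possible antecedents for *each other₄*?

*each other* is an anaphor, so Principle A applies: it must be bound in its binding domain.
Binding domain of *each other₄*: the embedded TP, whose subject is the directors₃.
*the dancers₁* c-commands the anaphor but is outside its binding domain → cannot satisfy Principle A.
*the negotiators₂* c-commands the anaphor but is outside its binding domain → cannot satisfy Principle A.
*the directors₃* c-commands the anaphor within its binding domain → licit binder.

{3}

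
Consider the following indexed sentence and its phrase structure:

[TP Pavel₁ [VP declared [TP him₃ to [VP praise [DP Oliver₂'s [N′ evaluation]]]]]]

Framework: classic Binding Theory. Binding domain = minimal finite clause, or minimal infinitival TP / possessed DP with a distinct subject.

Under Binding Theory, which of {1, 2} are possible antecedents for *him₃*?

none

*him* is a pronoun, so Principle B applies: it must be free in its binding domain.
Binding domain of *him₃*: the matrix TP, whose subject is Pavel₁.
*Pavel₁* c-commands the pronoun within its binding domain → coindexation would violate Principle B.
*Oliver₂*: the pronoun c-commands this R-expression → coindexation would violate Principle C on *Oliver₂*.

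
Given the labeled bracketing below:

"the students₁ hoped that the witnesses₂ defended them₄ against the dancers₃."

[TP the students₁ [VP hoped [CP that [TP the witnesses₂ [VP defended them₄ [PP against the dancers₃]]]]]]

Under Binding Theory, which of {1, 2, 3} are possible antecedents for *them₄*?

{1}

*them* is a pronoun, so Principle B applies: it must be free in its binding domain.
Binding domain of *them₄*: the embedded TP, whose subject is the witnesses₂.
*the students₁* c-commands the pronoun but from outside its binding domain, and is not c-commanded by it → coindexation permitted.
*the witnesses₂* c-commands the pronoun within its binding domain → coindexation would violate Principle B.
*the dancers₃*: the pronoun c-commands this R-expression → coindexation would violate Principle C on *the dancers₃*.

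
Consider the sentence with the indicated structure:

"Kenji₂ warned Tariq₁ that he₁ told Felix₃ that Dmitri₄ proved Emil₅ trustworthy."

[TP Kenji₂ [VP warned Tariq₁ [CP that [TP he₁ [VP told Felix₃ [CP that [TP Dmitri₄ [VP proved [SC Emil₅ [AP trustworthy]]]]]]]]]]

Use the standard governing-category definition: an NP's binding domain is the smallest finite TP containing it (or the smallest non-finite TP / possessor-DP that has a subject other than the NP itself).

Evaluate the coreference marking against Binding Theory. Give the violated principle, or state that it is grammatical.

grammatical

The two coindexed NPs are *Tariq₁* and *he₁*.
*he₁* is a pronoun; nothing c-commands it within its binding domain (the embedded TP.), so Principle B holds trivially.
*Tariq₁* is an R-expression; *he₁* does not c-command it, and no other NP shares its index, so Principle C is satisfied.
All principles are respected.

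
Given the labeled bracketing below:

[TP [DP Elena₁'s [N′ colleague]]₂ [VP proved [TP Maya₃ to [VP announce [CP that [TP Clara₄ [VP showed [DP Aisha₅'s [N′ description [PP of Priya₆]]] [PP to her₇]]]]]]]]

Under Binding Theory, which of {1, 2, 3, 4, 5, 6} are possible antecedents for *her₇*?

{1, 2, 3, 5, 6}

*her* is a pronoun, so Principle B applies: it must be free in its binding domain.
Binding domain of *her₇*: the embedded TP, whose subject is Clara₄.
*Elena₁* and the pronoun do not c-command one another → neither Principle B nor Principle C is at stake; coindexation permitted.
*[Elena₁'s colleague]₂* c-commands the pronoun but from outside its binding domain, and is not c-commanded by it → coindexation permitted.
*Maya₃* c-commands the pronoun but from outside its binding domain, and is not c-commanded by it → coindexation permitted.
*Clara₄* c-commands the pronoun within its binding domain → coindexation would violate Principle B.
*Aisha₅* and the pronoun do not c-command one another → neither Principle B nor Principle C is at stake; coindexation permitted.
*Priya₆* and the pronoun do not c-command one another → neither Principle B nor Principle C is at stake; coindexation permitted.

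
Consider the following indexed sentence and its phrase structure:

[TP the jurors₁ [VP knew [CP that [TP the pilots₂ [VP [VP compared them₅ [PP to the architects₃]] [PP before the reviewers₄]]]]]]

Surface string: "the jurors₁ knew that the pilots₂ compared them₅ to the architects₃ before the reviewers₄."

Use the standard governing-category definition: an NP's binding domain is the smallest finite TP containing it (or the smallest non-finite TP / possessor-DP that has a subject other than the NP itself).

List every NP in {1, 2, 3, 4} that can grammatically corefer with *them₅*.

*them* is a pronoun, so Principle B applies: it must be free in its binding domain.
Binding domain of *them₅*: the embedded TP, whose subject is the pilots₂.
*the jurors₁* c-commands the pronoun but from outside its binding domain, and is not c-commanded by it → coindexation permitted.
*the pilots₂* c-commands the pronoun within its binding domain → coindexation would violate Principle B.
*the architects₃*: the pronoun c-commands this R-expression → coindexation would violate Principle C on *the architects₃*.
*the reviewers₄* and the pronoun do not c-command one another → neither Principle B nor Principle C is at stake; coindexation permitted.

{1, 4}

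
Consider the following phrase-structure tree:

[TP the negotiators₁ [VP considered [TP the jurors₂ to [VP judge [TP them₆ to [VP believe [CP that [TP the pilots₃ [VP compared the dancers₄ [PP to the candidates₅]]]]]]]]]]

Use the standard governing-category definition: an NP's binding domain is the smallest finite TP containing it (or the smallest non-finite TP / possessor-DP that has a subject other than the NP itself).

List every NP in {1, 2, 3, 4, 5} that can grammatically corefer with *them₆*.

*them* is a pronoun, so Principle B applies: it must be free in its binding domain.
Binding domain of *them₆*: the embedded TP, whose subject is the jurors₂.
*the negotiators₁* c-commands the pronoun but from outside its binding domain, and is not c-commanded by it → coindexation permitted.
*the jurors₂* c-commands the pronoun within its binding domain → coindexation would violate Principle B.
*the pilots₃*: the pronoun c-commands this R-expression → coindexation would violate Principle C on *the pilots₃*.
*the dancers₄*: the pronoun c-commands this R-expression → coindexation would violate Principle C on *the dancers₄*.
*the candidates₅*: the pronoun c-commands this R-expression → coindexation would violate Principle C on *the candidates₅*.

{1}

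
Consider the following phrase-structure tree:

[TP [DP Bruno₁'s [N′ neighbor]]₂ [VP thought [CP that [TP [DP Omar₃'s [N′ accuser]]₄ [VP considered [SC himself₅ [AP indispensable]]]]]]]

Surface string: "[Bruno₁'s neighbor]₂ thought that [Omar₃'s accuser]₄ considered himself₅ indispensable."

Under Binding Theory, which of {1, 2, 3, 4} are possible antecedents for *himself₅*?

{4}

*himself* is an anaphor, so Principle A applies: it must be bound in its binding domain.
Binding domain of *himself₅*: the embedded TP, whose subject is [Omar₃'s accuser]₄.
*Bruno₁* does not c-command the anaphor → cannot bind it.
*[Bruno₁'s neighbor]₂* c-commands the anaphor but is outside its binding domain → cannot satisfy Principle A.
*Omar₃* does not c-command the anaphor → cannot bind it.
*[Omar₃'s accuser]₄* c-commands the anaphor within its binding domain → licit binder.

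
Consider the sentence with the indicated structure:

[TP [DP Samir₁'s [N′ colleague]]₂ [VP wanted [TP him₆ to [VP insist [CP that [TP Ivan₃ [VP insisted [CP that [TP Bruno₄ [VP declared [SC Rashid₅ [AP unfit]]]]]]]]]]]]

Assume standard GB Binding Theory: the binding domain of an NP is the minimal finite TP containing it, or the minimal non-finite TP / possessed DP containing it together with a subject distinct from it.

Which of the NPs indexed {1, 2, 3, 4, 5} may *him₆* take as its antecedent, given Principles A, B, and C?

{1}

*him* is a pronoun, so Principle B applies: it must be free in its binding domain.
Binding domain of *him₆*: the matrix TP, whose subject is [Samir₁'s colleague]₂.
*Samir₁* and the pronoun do not c-command one another → neither Principle B nor Principle C is at stake; coindexation permitted.
*[Samir₁'s colleague]₂* c-commands the pronoun within its binding domain → coindexation would violate Principle B.
*Ivan₃*: the pronoun c-commands this R-expression → coindexation would violate Principle C on *Ivan₃*.
*Bruno₄*: the pronoun c-commands this R-expression → coindexation would violate Principle C on *Bruno₄*.
*Rashid₅*: the pronoun c-commands this R-expression → coindexation would violate Principle C on *Rashid₅*.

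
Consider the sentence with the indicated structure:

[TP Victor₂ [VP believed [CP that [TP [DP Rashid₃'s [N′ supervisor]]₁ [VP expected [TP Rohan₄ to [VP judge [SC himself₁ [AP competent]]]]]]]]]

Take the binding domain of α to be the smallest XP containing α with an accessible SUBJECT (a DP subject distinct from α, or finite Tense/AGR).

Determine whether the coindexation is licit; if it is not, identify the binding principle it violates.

Principle A

The two coindexed NPs are *[Rashid₃'s supervisor]₁* and *himself₁*.
*himself₁* is an anaphor. Principle A requires it to be bound within its binding domain — the embedded TP, whose subject is Rohan₄.
Within that domain it is c-commanded by *Rohan₄*, which does not share its index.
*[Rashid₃'s supervisor]₁* does c-command the anaphor, but from outside its binding domain.
The anaphor is unbound in its domain → Principle A violation.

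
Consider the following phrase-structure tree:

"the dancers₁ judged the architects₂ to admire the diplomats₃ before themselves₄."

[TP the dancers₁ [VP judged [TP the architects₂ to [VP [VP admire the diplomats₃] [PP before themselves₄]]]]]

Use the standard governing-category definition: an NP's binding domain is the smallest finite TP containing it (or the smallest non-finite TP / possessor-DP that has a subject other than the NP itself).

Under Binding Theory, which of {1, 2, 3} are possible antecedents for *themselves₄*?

*themselves* is an anaphor, so Principle A applies: it must be bound in its binding domain.
Binding domain of *themselves₄*: the embedded TP, whose subject is the architects₂.
*the dancers₁* c-commands the anaphor but is outside its binding domain → cannot satisfy Principle A.
*the architects₂* c-commands the anaphor within its binding domain → licit binder.
*the diplomats₃* does not c-command the anaphor → cannot bind it.

{2}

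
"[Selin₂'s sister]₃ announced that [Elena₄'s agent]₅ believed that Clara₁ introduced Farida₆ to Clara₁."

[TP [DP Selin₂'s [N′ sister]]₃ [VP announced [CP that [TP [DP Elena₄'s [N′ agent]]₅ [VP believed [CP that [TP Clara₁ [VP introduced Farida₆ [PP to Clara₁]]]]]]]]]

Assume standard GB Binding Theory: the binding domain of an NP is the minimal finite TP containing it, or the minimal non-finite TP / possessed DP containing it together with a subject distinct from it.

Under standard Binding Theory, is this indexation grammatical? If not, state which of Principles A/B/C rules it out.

Principle C

The two coindexed NPs are *Clara₁* (the higher occurrence) and *Clara₁* (the lower occurrence).
*Clara₁* (the lower occurrence) is an R-expression. Principle C requires it to be free everywhere.
*Clara₁* (the higher occurrence) c-commands it and carries the same index.
The R-expression is bound → Principle C violation.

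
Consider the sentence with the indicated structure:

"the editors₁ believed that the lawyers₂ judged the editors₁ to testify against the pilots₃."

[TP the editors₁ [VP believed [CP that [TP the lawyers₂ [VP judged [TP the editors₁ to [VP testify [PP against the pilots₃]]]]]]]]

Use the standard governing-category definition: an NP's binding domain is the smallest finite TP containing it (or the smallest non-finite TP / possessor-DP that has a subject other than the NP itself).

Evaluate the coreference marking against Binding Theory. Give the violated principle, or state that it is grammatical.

The two coindexed NPs are *the editors₁* (the higher occurrence) and *the editors₁* (the lower occurrence).
*the editors₁* (the lower occurrence) is an R-expression. Principle C requires it to be free everywhere.
*the editors₁* (the higher occurrence) c-commands it and carries the same index.
The R-expression is bound → Principle C violation.

Principle C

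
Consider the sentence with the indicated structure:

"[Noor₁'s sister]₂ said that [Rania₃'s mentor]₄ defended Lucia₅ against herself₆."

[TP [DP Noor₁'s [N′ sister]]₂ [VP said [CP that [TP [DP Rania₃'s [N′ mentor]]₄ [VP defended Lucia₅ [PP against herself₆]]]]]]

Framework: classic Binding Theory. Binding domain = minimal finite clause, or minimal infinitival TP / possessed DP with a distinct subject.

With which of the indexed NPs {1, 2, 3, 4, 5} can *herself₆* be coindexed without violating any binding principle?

{4, 5}

*herself* is an anaphor, so Principle A applies: it must be bound in its binding domain.
Binding domain of *herself₆*: the embedded TP, whose subject is [Rania₃'s mentor]₄.
*Noor₁* does not c-command the anaphor → cannot bind it.
*[Noor₁'s sister]₂* c-commands the anaphor but is outside its binding domain → cannot satisfy Principle A.
*Rania₃* does not c-command the anaphor → cannot bind it.
*[Rania₃'s mentor]₄* c-commands the anaphor within its binding domain → licit binder.
*Lucia₅* c-commands the anaphor within its binding domain → licit binder.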